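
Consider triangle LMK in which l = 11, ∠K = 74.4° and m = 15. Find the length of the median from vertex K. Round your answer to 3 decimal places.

10.425

By the law of cosines, k² = l² + m² − 2·l·m·cos K = 257.26, so k ≈ 16.039.
Median from K: ½√(2·l² + 2·m² − k²) ≈ 10.425.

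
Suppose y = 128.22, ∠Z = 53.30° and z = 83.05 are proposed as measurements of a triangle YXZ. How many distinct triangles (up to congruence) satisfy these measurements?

y·sin Z = 128.22·sin(53.30°) ≈ 102.8.
Since z = 83.05 < 102.8 = y sin Z, no triangle exists.

0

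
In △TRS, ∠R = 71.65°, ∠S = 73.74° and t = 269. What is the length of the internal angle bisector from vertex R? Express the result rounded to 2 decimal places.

274.06

The third angle is ∠T = 180° − ∠R − ∠S = 34.61°.
Law of sines: r = t·sin R/sin T ≈ 449.52.
Law of sines: s = t·sin S/sin T ≈ 454.66.
The bisector from R has length 2·s·t·cos(∠R/2)/(s+t) ≈ 274.06.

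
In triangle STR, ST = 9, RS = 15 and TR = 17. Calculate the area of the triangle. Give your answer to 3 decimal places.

area ≈ 67.366

Semiperimeter s = (17 + 15 + 9)/2 = 20.5.
Heron's formula: area = √(20.5·3.5·5.5·11.5) ≈ 67.366.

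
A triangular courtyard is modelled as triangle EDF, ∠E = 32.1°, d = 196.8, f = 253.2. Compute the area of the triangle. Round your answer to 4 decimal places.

Area = ½·d·f·sin E ≈ 13240.

area ≈ 13239.7318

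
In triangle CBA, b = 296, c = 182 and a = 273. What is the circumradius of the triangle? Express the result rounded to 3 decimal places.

R ≈ 151.104

By the law of cosines, cos C = (b² + a² − c²) / (2·b·a) ≈ 0.79832, so ∠C ≈ 37.03°.
Circumradius = c/(2 sin C) ≈ 151.1.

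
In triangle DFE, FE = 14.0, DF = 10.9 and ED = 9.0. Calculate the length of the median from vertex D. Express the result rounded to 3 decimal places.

7.135

Median from D: ½√(2·ED² + 2·DF² − FE²) ≈ 7.1348.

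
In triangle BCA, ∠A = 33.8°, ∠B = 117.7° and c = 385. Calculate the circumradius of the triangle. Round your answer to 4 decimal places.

The third angle is ∠C = 180° − ∠A − ∠B = 28.50°.
Law of sines: b = c·sin B/sin C ≈ 714.39.
Law of sines: a = c·sin A/sin C ≈ 448.85.
Circumradius = c/(2 sin C) ≈ 403.43.

403.4297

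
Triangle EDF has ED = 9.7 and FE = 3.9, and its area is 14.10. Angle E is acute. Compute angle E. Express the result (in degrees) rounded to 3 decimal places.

From area = ½·FE·ED·sin E, we get sin E = 2·area/(FE·ED) ≈ 0.74544.
Taking the acute solution, ∠E ≈ 48.20°.

48.197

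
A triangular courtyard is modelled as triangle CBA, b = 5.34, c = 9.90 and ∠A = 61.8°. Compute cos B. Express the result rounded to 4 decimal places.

0.8430

By the law of cosines, a² = c² + b² − 2·c·b·cos A = 76.562, so a ≈ 8.75.
Law of cosines again: cos B = (a² + c² − b²)/(2·a·c) ≈ 0.84304, so ∠B ≈ 32.54°.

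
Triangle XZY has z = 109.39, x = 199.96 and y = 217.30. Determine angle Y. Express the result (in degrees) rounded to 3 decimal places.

∠Y ≈ 83.792°

By the law of cosines, cos Y = (x² + z² − y²) / (2·x·z) ≈ 0.10814, so ∠Y ≈ 83.79°.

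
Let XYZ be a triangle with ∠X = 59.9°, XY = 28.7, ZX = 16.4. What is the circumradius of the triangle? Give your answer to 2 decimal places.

R ≈ 14.40

By the law of cosines, YZ² = ZX² + XY² − 2·ZX·XY·cos X = 620.55, so YZ ≈ 24.911.
Area = ½·ZX·XY·sin X ≈ 203.6.
Circumradius = YZ/(2 sin X) ≈ 14.397.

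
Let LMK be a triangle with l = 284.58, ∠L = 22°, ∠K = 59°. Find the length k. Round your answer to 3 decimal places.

The third angle is ∠M = 180° − ∠K − ∠L = 99.00°.
Law of sines: k = l·sin K/sin L ≈ 651.17.

651.170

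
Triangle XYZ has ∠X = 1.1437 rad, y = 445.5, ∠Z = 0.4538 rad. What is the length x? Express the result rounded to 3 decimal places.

The third angle is ∠Y = π − ∠Z − ∠X = 1.5441 rad.
Law of sines: x = y·sin X/sin Y ≈ 405.63.

405.626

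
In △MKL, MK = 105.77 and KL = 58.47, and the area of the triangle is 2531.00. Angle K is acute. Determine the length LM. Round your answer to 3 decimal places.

86.605

From area = ½·MK·KL·sin K, we get sin K = 2·area/(MK·KL) ≈ 0.81851.
Taking the acute solution, ∠K ≈ 54.94°.
Law of cosines then gives LM ≈ 86.605.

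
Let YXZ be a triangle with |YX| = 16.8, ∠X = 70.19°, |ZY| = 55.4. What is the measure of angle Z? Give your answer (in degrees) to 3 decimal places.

Law of sines: sin Z = |YX|·sin X/|ZY| ≈ 0.28530.
Since |ZY| ≥ |YX|, only the acute value applies: ∠Z ≈ 16.58°.
Then ∠Y = 180° − ∠X − ∠Z ≈ 93.23°.

∠Z ≈ 16.577°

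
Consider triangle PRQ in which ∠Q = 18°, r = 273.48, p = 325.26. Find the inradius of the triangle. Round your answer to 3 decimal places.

38.964

By the law of cosines, q² = p² + r² − 2·p·r·cos Q = 11388, so q ≈ 106.72.
Area = ½·p·r·sin Q ≈ 13744.
Semiperimeter s = (325.26+273.48+106.72)/2 = 352.73.
Inradius = area/s = 13744/352.73 ≈ 38.964.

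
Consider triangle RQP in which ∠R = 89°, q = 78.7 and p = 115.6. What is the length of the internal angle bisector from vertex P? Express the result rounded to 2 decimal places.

By the law of cosines, r² = q² + p² − 2·q·p·cos R = 19239, so r ≈ 138.71.
Law of cosines again: cos P = (r² + q² − p²)/(2·r·q) ≈ 0.55284, so ∠P ≈ 56.44°.
The bisector from P has length 2·r·q·cos(∠P/2)/(r+q) ≈ 88.487.

t_P ≈ 88.49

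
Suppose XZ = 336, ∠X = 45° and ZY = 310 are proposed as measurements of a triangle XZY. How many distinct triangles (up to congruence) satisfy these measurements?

2

XZ·sin X = 336·sin(45°) ≈ 237.6.
Since XZ sin X < ZY < XZ (237.6 < 310 < 336), two triangles exist.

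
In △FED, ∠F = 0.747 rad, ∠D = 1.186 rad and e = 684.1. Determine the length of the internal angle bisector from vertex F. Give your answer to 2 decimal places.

634.12

The third angle is ∠E = π − ∠D − ∠F = 1.209 rad.
Law of sines: f = e·sin F/sin E ≈ 497.06.
Law of sines: d = e·sin D/sin E ≈ 678.07.
The bisector from F has length 2·e·d·cos(∠F/2)/(e+d) ≈ 634.12.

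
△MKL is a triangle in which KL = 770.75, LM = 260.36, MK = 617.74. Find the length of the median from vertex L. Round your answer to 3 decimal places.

m_L ≈ 485.305

Median from L: ½√(2·KL² + 2·LM² − MK²) ≈ 485.3.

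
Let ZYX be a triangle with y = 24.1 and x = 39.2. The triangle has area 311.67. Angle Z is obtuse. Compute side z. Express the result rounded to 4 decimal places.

59.4746

From area = ½·y·x·sin Z, we get sin Z = 2·area/(y·x) ≈ 0.65981.
Taking the obtuse solution, ∠Z ≈ 138.71°.
Law of cosines then gives z ≈ 59.475.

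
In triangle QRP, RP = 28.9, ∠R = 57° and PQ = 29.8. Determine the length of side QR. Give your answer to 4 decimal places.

Law of sines: sin Q = RP·sin R/PQ ≈ 0.81334.
Since PQ ≥ RP, only the acute value applies: ∠Q ≈ 54.42°.
Then ∠P = 180° − ∠R − ∠Q ≈ 68.58°.
Law of sines gives QR = PQ·sin P/sin R ≈ 33.077.

33.0773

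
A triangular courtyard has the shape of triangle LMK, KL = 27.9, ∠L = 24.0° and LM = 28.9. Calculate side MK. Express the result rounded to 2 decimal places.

11.85

By the law of cosines, MK² = KL² + LM² − 2·KL·LM·cos L = 140.42, so MK ≈ 11.85.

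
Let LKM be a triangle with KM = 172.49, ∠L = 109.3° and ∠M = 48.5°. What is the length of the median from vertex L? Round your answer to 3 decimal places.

The third angle is ∠K = 180° − ∠M − ∠L = 22.20°.
Law of sines: ML = KM·sin K/sin L ≈ 69.055.
Law of sines: LK = KM·sin M/sin L ≈ 136.88.
Median from L: ½√(2·ML² + 2·LK² − KM²) ≈ 65.682.

m_L ≈ 65.682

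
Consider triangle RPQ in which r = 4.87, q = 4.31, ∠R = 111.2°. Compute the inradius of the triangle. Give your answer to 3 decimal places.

Law of sines: sin Q = q·sin R/r ≈ 0.82512.
Since r ≥ q, only the acute value applies: ∠Q ≈ 55.60°.
Then ∠P = 180° − ∠R − ∠Q ≈ 13.20°.
Law of sines gives p = r·sin P/sin R ≈ 1.1928.
Area = ½·r·q·sin P ≈ 2.3965.
Semiperimeter s = (4.87+1.1928+4.31)/2 = 5.1864.
Inradius = area/s = 2.3965/5.1864 ≈ 0.46207.

0.462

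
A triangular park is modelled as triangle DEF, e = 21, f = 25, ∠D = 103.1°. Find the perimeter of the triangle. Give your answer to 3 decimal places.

By the law of cosines, d² = e² + f² − 2·e·f·cos D = 1304, so d ≈ 36.111.
Semiperimeter s = (36.111+21+25)/2 = 41.055.
Perimeter = 36.111 + 21 + 25 = 82.111.

82.111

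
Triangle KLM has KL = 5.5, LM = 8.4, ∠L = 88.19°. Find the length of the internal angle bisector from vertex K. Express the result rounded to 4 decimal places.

6.1818

By the law of cosines, MK² = KL² + LM² − 2·KL·LM·cos L = 97.892, so MK ≈ 9.894.
Law of cosines again: cos K = (MK² + KL² − LM²)/(2·MK·KL) ≈ 0.52908, so ∠K ≈ 58.06°.
The bisector from K has length 2·MK·KL·cos(∠K/2)/(MK+KL) ≈ 6.1818.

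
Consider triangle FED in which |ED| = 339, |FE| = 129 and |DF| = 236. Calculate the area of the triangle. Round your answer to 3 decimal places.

Semiperimeter s = (339 + 236 + 129)/2 = 352.
Heron's formula: area = √(352·13·116·223) ≈ 10880.

area ≈ 10879.888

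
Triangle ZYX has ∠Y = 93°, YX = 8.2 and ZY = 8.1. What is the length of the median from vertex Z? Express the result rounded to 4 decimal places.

By the law of cosines, XZ² = ZY² + YX² − 2·ZY·YX·cos Y = 139.8, so XZ ≈ 11.824.
Median from Z: ½√(2·XZ² + 2·ZY² − YX²) ≈ 9.268.

9.2680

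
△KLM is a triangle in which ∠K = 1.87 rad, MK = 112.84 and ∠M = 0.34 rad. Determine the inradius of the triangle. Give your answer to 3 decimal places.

The third angle is ∠L = π − ∠M − ∠K = 0.932 rad.
Law of sines: LM = MK·sin K/sin L ≈ 134.35.
Law of sines: KL = MK·sin M/sin L ≈ 46.888.
Area = ½·MK·LM·sin M ≈ 2527.9.
Semiperimeter s = (134.35+112.84+46.888)/2 = 147.04.
Inradius = area/s = 2527.9/147.04 ≈ 17.192.

17.192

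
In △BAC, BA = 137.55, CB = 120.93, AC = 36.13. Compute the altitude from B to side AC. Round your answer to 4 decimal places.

113.6277

Semiperimeter s = (36.13 + 120.93 + 137.55)/2 = 147.31.
Heron's formula: area = √(147.31·111.18·26.375·9.755) ≈ 2052.7.
The altitude from B has length 2·area/AC ≈ 113.63.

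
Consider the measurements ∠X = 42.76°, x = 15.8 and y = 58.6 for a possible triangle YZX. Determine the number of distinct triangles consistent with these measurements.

0

y·sin X = 58.6·sin(42.76°) ≈ 39.79.
Since x = 15.8 < 39.79 = y sin X, no triangle exists.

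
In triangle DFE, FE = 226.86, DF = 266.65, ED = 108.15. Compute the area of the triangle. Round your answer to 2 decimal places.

area ≈ 12105.78

Semiperimeter s = (226.86 + 108.15 + 266.65)/2 = 300.83.
Heron's formula: area = √(300.83·73.97·192.68·34.18) ≈ 12106.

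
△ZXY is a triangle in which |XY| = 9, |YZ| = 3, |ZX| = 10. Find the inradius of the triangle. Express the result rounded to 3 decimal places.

Semiperimeter s = (9 + 3 + 10)/2 = 11.
Heron's formula: area = √(11·2·8·1) ≈ 13.266.
Inradius = area/s = 13.266/11 ≈ 1.206.

1.206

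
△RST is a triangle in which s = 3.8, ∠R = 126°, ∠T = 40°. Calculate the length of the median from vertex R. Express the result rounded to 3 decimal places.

4.221

The third angle is ∠S = 180° − ∠T − ∠R = 14.00°.
Law of sines: r = s·sin R/sin S ≈ 12.708.
Law of sines: t = s·sin T/sin S ≈ 10.097.
Median from R: ½√(2·s² + 2·t² − r²) ≈ 4.2213.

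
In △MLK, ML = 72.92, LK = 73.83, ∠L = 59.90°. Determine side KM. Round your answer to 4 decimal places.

73.2683

By the law of cosines, KM² = ML² + LK² − 2·ML·LK·cos L = 5368.2, so KM ≈ 73.268.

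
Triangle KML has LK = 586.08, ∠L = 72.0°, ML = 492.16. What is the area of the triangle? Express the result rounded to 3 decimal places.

Area = ½·ML·LK·sin L ≈ 1.3716e+05.

137163.812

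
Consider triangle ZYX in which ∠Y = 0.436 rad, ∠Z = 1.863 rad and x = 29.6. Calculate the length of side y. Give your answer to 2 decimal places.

The third angle is ∠X = π − ∠Z − ∠Y = 0.843 rad.
Law of sines: y = x·sin Y/sin X ≈ 16.748.

16.75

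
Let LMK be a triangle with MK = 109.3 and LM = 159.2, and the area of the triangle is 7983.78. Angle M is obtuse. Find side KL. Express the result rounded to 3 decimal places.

From area = ½·LM·MK·sin M, we get sin M = 2·area/(LM·MK) ≈ 0.91765.
Taking the obtuse solution, ∠M ≈ 1.979 rad.
Law of cosines then gives KL ≈ 226.1.

226.100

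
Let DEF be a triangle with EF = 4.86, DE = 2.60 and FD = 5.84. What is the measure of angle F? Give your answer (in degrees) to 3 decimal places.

By the law of cosines, cos F = (EF² + FD² − DE²) / (2·EF·FD) ≈ 0.89783, so ∠F ≈ 26.13°.

26.126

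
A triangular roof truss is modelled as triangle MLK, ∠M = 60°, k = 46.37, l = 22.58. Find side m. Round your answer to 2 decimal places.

40.16

By the law of cosines, m² = l² + k² − 2·l·k·cos M = 1613, so m ≈ 40.162.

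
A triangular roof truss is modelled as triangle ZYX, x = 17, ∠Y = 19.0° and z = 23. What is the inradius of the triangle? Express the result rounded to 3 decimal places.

2.605

By the law of cosines, y² = x² + z² − 2·x·z·cos Y = 78.604, so y ≈ 8.8659.
Area = ½·x·z·sin Y ≈ 63.649.
Semiperimeter s = (23+8.8659+17)/2 = 24.433.
Inradius = area/s = 63.649/24.433 ≈ 2.605.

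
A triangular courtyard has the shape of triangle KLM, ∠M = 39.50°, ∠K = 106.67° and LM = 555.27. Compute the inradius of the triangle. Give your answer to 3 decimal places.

r ≈ 91.425

The third angle is ∠L = 180° − ∠M − ∠K = 33.83°.
Law of sines: MK = LM·sin L/sin K ≈ 322.7.
Law of sines: KL = LM·sin M/sin K ≈ 368.69.
Area = ½·LM·MK·sin M ≈ 56988.
Semiperimeter s = (555.27+322.7+368.69)/2 = 623.33.
Inradius = area/s = 56988/623.33 ≈ 91.425.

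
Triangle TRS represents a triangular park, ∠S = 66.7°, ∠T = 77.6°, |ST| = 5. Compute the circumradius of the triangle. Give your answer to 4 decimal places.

The third angle is ∠R = 180° − ∠S − ∠T = 35.70°.
Law of sines: |RS| = |ST|·sin T/sin R ≈ 8.3685.
Law of sines: |TR| = |ST|·sin S/sin R ≈ 7.8696.
Circumradius = |ST|/(2 sin R) ≈ 4.2842.

4.2842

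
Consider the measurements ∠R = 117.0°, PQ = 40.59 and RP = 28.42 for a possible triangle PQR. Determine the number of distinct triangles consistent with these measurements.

1

RP·sin R = 28.42·sin(117.0°) ≈ 25.32.
Since ∠R is not acute, a triangle exists only if PQ > RP; here PQ > RP, so there is exactly one triangle.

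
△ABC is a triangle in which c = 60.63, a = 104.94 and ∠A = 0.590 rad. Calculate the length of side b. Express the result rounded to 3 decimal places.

Law of sines: sin C = c·sin A/a ≈ 0.32144.
Since a ≥ c, only the acute value applies: ∠C ≈ 0.327 rad.
Then ∠B = π − ∠A − ∠C ≈ 2.224 rad.
Law of sines gives b = a·sin B/sin A ≈ 149.75.

149.751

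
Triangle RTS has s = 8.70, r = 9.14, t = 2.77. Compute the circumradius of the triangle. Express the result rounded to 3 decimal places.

By the law of cosines, cos R = (t² + s² − r²) / (2·t·s) ≈ -0.00367, so ∠R ≈ 90.21°.
Circumradius = r/(2 sin R) ≈ 4.57.

4.570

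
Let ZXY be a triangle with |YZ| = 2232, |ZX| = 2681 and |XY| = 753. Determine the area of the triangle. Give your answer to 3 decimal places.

733692.340

Semiperimeter s = (753 + 2232 + 2681)/2 = 2833.
Heron's formula: area = √(2833·2080·601·152) ≈ 7.3369e+05.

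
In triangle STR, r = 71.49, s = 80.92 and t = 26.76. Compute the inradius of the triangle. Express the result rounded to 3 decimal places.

Semiperimeter p = (80.92 + 26.76 + 71.49)/2 = 89.585.
Heron's formula: area = √(89.585·8.665·62.825·18.095) ≈ 939.39.
Inradius = area/p = 939.39/89.585 ≈ 10.486.

10.486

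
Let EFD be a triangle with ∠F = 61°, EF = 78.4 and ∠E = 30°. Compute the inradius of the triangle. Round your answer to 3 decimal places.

The third angle is ∠D = 180° − ∠E − ∠F = 89.00°.
Law of sines: FD = EF·sin E/sin D ≈ 39.206.
Law of sines: DE = EF·sin F/sin D ≈ 68.581.
Area = ½·EF·FD·sin F ≈ 1344.2.
Semiperimeter s = (39.206+68.581+78.4)/2 = 93.093.
Inradius = area/s = 1344.2/93.093 ≈ 14.439.

r ≈ 14.439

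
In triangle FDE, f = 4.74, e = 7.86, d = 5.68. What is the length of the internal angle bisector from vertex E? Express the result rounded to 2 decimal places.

By the law of cosines, cos E = (f² + d² − e²) / (2·f·d) ≈ -0.13092, so ∠E ≈ 97.52°.
The bisector from E has length 2·f·d·cos(∠E/2)/(f+d) ≈ 3.4065.

3.41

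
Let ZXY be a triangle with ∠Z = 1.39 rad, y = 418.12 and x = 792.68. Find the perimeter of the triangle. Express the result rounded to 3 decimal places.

perimeter ≈ 2037.827

By the law of cosines, z² = x² + y² − 2·x·y·cos Z = 6.8397e+05, so z ≈ 827.03.
Semiperimeter s = (827.03+792.68+418.12)/2 = 1018.9.
Perimeter = 827.03 + 792.68 + 418.12 = 2037.8.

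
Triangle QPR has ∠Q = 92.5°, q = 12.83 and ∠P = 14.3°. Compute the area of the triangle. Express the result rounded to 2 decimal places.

area ≈ 19.48

The third angle is ∠R = 180° − ∠Q − ∠P = 73.20°.
Law of sines: p = q·sin P/sin Q ≈ 3.172.
Law of sines: r = q·sin R/sin Q ≈ 12.294.
Area = ½·q·p·sin R ≈ 19.48.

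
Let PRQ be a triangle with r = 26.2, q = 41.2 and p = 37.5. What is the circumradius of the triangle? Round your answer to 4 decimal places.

By the law of cosines, cos P = (r² + q² − p²) / (2·r·q) ≈ 0.45284, so ∠P ≈ 63.07°.
Circumradius = p/(2 sin P) ≈ 21.03.

21.0298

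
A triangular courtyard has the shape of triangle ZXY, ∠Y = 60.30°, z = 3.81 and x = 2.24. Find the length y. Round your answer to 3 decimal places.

3.328

By the law of cosines, y² = z² + x² − 2·z·x·cos Y = 11.077, so y ≈ 3.3282.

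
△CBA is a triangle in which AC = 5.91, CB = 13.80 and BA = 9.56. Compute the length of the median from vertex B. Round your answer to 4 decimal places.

Median from B: ½√(2·CB² + 2·BA² − AC²) ≈ 11.497.

m_B ≈ 11.4972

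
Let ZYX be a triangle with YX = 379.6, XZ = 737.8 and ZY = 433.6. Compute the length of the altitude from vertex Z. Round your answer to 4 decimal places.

Semiperimeter s = (379.6 + 737.8 + 433.6)/2 = 775.5.
Heron's formula: area = √(775.5·395.9·37.7·341.9) ≈ 62908.
The altitude from Z has length 2·area/YX ≈ 331.44.

h_Z ≈ 331.4421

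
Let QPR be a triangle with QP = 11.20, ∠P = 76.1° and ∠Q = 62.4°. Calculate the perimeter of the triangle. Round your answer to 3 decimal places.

The third angle is ∠R = 180° − ∠Q − ∠P = 41.50°.
Law of sines: PR = QP·sin Q/sin R ≈ 14.979.
Law of sines: RQ = QP·sin P/sin R ≈ 16.408.
Semiperimeter s = (14.979+16.408+11.2)/2 = 21.293.
Perimeter = 14.979 + 16.408 + 11.2 = 42.587.

42.587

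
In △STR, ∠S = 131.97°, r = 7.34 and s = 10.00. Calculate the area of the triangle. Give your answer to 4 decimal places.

area ≈ 9.4713

Law of sines: sin R = r·sin S/s ≈ 0.54573.
Since s ≥ r, only the acute value applies: ∠R ≈ 33.07°.
Then ∠T = 180° − ∠S − ∠R ≈ 14.96°.
Law of sines gives t = s·sin T/sin S ≈ 3.4711.
Area = ½·s·r·sin T ≈ 9.4713.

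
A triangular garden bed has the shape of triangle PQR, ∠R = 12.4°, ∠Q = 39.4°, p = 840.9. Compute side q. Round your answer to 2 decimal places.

The third angle is ∠P = 180° − ∠Q − ∠R = 128.20°.
Law of sines: q = p·sin Q/sin P ≈ 679.19.

679.19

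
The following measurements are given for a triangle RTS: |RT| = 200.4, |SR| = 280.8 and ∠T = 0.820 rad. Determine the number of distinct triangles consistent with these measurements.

|RT|·sin T = 200.4·sin(0.820 rad) ≈ 146.5.
Since |SR| ≥ |RT|, exactly one triangle exists.

1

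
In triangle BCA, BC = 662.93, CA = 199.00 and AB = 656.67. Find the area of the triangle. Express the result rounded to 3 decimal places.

area ≈ 64867.193

Semiperimeter s = (199 + 656.67 + 662.93)/2 = 759.3.
Heron's formula: area = √(759.3·560.3·102.63·96.37) ≈ 64867.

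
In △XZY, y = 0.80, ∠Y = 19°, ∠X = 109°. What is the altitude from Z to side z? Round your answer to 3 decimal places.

0.756

The third angle is ∠Z = 180° − ∠Y − ∠X = 52.00°.
Law of sines: x = y·sin X/sin Y ≈ 2.3234.
Law of sines: z = y·sin Z/sin Y ≈ 1.9363.
Area = ½·y·x·sin Z ≈ 0.73234.
The altitude from Z has length 2·area/z ≈ 0.75641.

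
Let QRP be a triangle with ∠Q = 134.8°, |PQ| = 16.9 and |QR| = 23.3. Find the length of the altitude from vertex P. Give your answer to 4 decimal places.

h_P ≈ 11.9917

By the law of cosines, |RP|² = |PQ|² + |QR|² − 2·|PQ|·|QR|·cos Q = 1383.4, so |RP| ≈ 37.194.
Area = ½·|PQ|·|QR|·sin Q ≈ 139.7.
The altitude from P has length 2·area/|QR| ≈ 11.992.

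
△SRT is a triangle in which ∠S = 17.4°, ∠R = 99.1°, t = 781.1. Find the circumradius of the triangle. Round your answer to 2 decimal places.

The third angle is ∠T = 180° − ∠S − ∠R = 63.50°.
Law of sines: s = t·sin S/sin T ≈ 261.
Law of sines: r = t·sin R/sin T ≈ 861.82.
Circumradius = t/(2 sin T) ≈ 436.4.

436.40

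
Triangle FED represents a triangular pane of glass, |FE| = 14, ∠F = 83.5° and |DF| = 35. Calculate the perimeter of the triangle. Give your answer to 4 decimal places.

By the law of cosines, |ED|² = |DF|² + |FE|² − 2·|DF|·|FE|·cos F = 1310.1, so |ED| ≈ 36.195.
Semiperimeter s = (36.195+35+14)/2 = 42.597.
Perimeter = 36.195 + 35 + 14 = 85.195.

perimeter ≈ 85.1948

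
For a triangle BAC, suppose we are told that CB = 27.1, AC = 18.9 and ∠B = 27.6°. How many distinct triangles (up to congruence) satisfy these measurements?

CB·sin B = 27.1·sin(27.6°) ≈ 12.56.
Since CB sin B < AC < CB (12.56 < 18.9 < 27.1), two triangles exist.

2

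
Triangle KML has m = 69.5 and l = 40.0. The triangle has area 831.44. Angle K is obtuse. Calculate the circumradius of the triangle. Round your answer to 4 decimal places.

R ≈ 87.2140

From area = ½·m·l·sin K, we get sin K = 2·area/(m·l) ≈ 0.59816.
Taking the obtuse solution, ∠K ≈ 143.26°.
Law of cosines then gives k ≈ 104.34.
Circumradius = k/(2 sin K) ≈ 87.214.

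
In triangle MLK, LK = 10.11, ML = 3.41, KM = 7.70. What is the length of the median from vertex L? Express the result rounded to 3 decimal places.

Median from L: ½√(2·ML² + 2·LK² − KM²) ≈ 6.4883.

6.488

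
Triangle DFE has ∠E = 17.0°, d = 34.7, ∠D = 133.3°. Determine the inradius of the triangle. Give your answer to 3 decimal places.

r ≈ 3.317

The third angle is ∠F = 180° − ∠E − ∠D = 29.70°.
Law of sines: f = d·sin F/sin D ≈ 23.623.
Law of sines: e = d·sin E/sin D ≈ 13.94.
Area = ½·d·f·sin E ≈ 119.83.
Semiperimeter s = (34.7+23.623+13.94)/2 = 36.132.
Inradius = area/s = 119.83/36.132 ≈ 3.3166.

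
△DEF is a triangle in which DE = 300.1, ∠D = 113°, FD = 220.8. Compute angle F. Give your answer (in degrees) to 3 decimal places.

By the law of cosines, EF² = FD² + DE² − 2·FD·DE·cos D = 1.9059e+05, so EF ≈ 436.57.
Law of cosines again: cos F = (EF² + FD² − DE²)/(2·EF·FD) ≈ 0.77435, so ∠F ≈ 39.25°.

39.254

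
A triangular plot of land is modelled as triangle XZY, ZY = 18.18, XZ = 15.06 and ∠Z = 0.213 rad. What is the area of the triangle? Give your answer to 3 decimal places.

28.939

Area = ½·XZ·ZY·sin Z ≈ 28.939.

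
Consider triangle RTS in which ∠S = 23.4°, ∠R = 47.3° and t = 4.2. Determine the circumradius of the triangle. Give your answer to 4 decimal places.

2.2250

The third angle is ∠T = 180° − ∠S − ∠R = 109.30°.
Law of sines: r = t·sin R/sin T ≈ 3.2704.
Law of sines: s = t·sin S/sin T ≈ 1.7673.
Circumradius = t/(2 sin T) ≈ 2.225.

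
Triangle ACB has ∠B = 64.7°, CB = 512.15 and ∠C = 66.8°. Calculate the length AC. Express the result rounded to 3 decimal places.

The third angle is ∠A = 180° − ∠C − ∠B = 48.50°.
Law of sines: AC = CB·sin B/sin A ≈ 618.23.

618.229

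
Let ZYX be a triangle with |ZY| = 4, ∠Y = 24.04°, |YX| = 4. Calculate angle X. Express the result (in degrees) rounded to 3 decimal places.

77.980

By the law of cosines, |XZ|² = |ZY|² + |YX|² − 2·|ZY|·|YX|·cos Y = 2.7756, so |XZ| ≈ 1.666.
Law of cosines again: cos X = (|YX|² + |XZ|² − |ZY|²)/(2·|YX|·|XZ|) ≈ 0.20825, so ∠X ≈ 77.98°.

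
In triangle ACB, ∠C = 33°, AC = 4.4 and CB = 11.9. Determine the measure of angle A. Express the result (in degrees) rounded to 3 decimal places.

By the law of cosines, BA² = AC² + CB² − 2·AC·CB·cos C = 73.144, so BA ≈ 8.5525.
Law of cosines again: cos A = (BA² + AC² − CB²)/(2·BA·AC) ≈ -0.65247, so ∠A ≈ 130.73°.

∠A ≈ 130.728°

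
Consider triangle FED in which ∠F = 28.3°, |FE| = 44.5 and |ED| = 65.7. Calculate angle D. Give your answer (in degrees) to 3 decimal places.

Law of sines: sin D = |FE|·sin F/|ED| ≈ 0.32111.
Since |ED| ≥ |FE|, only the acute value applies: ∠D ≈ 18.73°.
Then ∠E = 180° − ∠F − ∠D ≈ 132.97°.

18.730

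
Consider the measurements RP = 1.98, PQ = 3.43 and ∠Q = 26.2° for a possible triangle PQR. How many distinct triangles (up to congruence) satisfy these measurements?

2

PQ·sin Q = 3.43·sin(26.2°) ≈ 1.514.
Since PQ sin Q < RP < PQ (1.514 < 1.98 < 3.43), two triangles exist.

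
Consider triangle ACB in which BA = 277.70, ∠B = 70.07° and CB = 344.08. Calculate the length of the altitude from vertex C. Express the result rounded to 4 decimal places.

323.4730

By the law of cosines, AC² = CB² + BA² − 2·CB·BA·cos B = 1.3037e+05, so AC ≈ 361.06.
Area = ½·CB·BA·sin B ≈ 44914.
The altitude from C has length 2·area/BA ≈ 323.47.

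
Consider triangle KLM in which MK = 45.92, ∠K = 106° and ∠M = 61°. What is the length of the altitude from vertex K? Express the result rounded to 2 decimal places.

The third angle is ∠L = 180° − ∠M − ∠K = 13.00°.
Law of sines: LM = MK·sin K/sin L ≈ 196.23.
Law of sines: KL = MK·sin M/sin L ≈ 178.54.
Area = ½·MK·LM·sin M ≈ 3940.5.
The altitude from K has length 2·area/LM ≈ 40.163.

h_K ≈ 40.16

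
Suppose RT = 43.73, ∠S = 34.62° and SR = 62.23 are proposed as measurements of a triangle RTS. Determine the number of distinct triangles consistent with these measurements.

SR·sin S = 62.23·sin(34.62°) ≈ 35.35.
Since SR sin S < RT < SR (35.35 < 43.73 < 62.23), two triangles exist.

2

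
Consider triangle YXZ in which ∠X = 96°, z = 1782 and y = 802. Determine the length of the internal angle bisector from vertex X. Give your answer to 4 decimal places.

By the law of cosines, x² = z² + y² − 2·z·y·cos X = 4.1175e+06, so x ≈ 2029.2.
The bisector from X has length 2·z·y·cos(∠X/2)/(z+y) ≈ 740.17.

t_X ≈ 740.1682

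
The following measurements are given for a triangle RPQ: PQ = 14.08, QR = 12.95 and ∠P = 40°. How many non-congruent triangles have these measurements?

PQ·sin P = 14.08·sin(40°) ≈ 9.05.
Since PQ sin P < QR < PQ (9.05 < 12.95 < 14.08), two triangles exist.

2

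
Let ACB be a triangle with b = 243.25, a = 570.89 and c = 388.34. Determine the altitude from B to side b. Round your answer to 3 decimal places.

h_B ≈ 306.622

Semiperimeter s = (570.89 + 388.34 + 243.25)/2 = 601.24.
Heron's formula: area = √(601.24·30.35·212.9·357.99) ≈ 37293.
The altitude from B has length 2·area/b ≈ 306.62.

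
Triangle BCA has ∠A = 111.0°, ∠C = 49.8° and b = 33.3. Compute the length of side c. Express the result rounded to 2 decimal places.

The third angle is ∠B = 180° − ∠C − ∠A = 19.20°.
Law of sines: c = b·sin C/sin B ≈ 77.34.

77.34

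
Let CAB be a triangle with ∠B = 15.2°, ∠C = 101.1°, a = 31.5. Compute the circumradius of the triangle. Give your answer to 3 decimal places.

The third angle is ∠A = 180° − ∠B − ∠C = 63.70°.
Law of sines: c = a·sin C/sin A ≈ 34.48.
Law of sines: b = a·sin B/sin A ≈ 9.2126.
Circumradius = a/(2 sin A) ≈ 17.569.

17.569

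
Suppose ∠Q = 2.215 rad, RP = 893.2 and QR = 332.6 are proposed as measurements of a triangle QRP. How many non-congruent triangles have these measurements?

1

QR·sin Q = 332.6·sin(2.215 rad) ≈ 265.9.
Since ∠Q is not acute, a triangle exists only if RP > QR; here RP > QR, so there is exactly one triangle.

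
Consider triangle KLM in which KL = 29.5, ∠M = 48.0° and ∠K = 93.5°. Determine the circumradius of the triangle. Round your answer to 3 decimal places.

19.848

The third angle is ∠L = 180° − ∠M − ∠K = 38.50°.
Law of sines: LM = KL·sin K/sin M ≈ 39.622.
Law of sines: MK = KL·sin L/sin M ≈ 24.711.
Circumradius = KL/(2 sin M) ≈ 19.848.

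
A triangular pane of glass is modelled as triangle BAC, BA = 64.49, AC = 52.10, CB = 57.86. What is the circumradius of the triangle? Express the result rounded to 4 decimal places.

By the law of cosines, cos B = (CB² + BA² − AC²) / (2·CB·BA) ≈ 0.64216, so ∠B ≈ 50.05°.
Circumradius = AC/(2 sin B) ≈ 33.983.

33.9827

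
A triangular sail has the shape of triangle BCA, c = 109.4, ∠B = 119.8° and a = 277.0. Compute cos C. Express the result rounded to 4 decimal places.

By the law of cosines, b² = c² + a² − 2·c·a·cos B = 1.1882e+05, so b ≈ 344.7.
Law of cosines again: cos C = (a² + b² − c²)/(2·a·b) ≈ 0.96133, so ∠C ≈ 15.99°.

cos C ≈ 0.9613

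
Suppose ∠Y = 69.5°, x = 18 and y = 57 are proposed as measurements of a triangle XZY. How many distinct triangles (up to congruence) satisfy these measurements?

x·sin Y = 18·sin(69.5°) ≈ 16.86.
Since y ≥ x, exactly one triangle exists.

1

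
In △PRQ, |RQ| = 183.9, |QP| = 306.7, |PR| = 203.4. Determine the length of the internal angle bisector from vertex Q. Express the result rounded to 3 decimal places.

By the law of cosines, cos Q = (|RQ|² + |QP|² − |PR|²) / (2·|RQ|·|QP|) ≈ 0.76693, so ∠Q ≈ 39.92°.
The bisector from Q has length 2·|RQ|·|QP|·cos(∠Q/2)/(|RQ|+|QP|) ≈ 216.12.

216.119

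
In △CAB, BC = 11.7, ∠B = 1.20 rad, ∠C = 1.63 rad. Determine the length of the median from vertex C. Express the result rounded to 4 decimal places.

18.3906

The third angle is ∠A = π − ∠B − ∠C = 0.312 rad.
Law of sines: AB = BC·sin C/sin A ≈ 38.097.
Law of sines: CA = BC·sin B/sin A ≈ 35.57.
Median from C: ½√(2·BC² + 2·CA² − AB²) ≈ 18.391.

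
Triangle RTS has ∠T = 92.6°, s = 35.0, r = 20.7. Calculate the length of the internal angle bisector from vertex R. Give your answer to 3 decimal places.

By the law of cosines, t² = s² + r² − 2·s·r·cos T = 1719.2, so t ≈ 41.463.
Law of cosines again: cos R = (t² + s² − r²)/(2·t·s) ≈ 0.86676, so ∠R ≈ 29.92°.
The bisector from R has length 2·t·s·cos(∠R/2)/(t+s) ≈ 36.672.

t_R ≈ 36.672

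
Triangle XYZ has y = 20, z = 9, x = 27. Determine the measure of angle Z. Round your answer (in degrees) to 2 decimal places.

∠Z ≈ 13.98°

By the law of cosines, cos Z = (x² + y² − z²) / (2·x·y) ≈ 0.97037, so ∠Z ≈ 13.98°.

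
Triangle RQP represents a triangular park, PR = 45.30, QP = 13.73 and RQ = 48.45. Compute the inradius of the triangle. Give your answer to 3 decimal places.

r ≈ 5.765

Semiperimeter s = (13.73 + 45.3 + 48.45)/2 = 53.74.
Heron's formula: area = √(53.74·40.01·8.44·5.29) ≈ 309.84.
Inradius = area/s = 309.84/53.74 ≈ 5.7655.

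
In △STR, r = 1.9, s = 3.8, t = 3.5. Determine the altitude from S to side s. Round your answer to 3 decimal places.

Semiperimeter p = (3.8 + 3.5 + 1.9)/2 = 4.6.
Heron's formula: area = √(4.6·0.8·1.1·2.7) ≈ 3.306.
The altitude from S has length 2·area/s ≈ 1.74.

1.740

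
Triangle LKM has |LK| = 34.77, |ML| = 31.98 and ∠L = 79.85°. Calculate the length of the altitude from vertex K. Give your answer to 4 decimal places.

By the law of cosines, |KM|² = |ML|² + |LK|² − 2·|ML|·|LK|·cos L = 1839.8, so |KM| ≈ 42.893.
Area = ½·|ML|·|LK|·sin L ≈ 547.27.
The altitude from K has length 2·area/|ML| ≈ 34.226.

h_K ≈ 34.2258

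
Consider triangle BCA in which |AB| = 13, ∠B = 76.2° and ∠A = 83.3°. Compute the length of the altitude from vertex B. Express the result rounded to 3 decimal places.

h_B ≈ 12.911

The third angle is ∠C = 180° − ∠A − ∠B = 20.50°.
Law of sines: |CA| = |AB|·sin B/sin C ≈ 36.049.
Law of sines: |BC| = |AB|·sin A/sin C ≈ 36.867.
Area = ½·|AB|·|CA|·sin A ≈ 232.72.
The altitude from B has length 2·area/|CA| ≈ 12.911.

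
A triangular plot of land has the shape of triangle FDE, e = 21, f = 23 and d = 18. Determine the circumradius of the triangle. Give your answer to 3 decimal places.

By the law of cosines, cos F = (d² + e² − f²) / (2·d·e) ≈ 0.31217, so ∠F ≈ 71.81°.
Circumradius = f/(2 sin F) ≈ 12.105.

12.105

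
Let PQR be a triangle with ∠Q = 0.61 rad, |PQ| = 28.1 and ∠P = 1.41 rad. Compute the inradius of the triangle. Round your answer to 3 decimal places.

r ≈ 6.457

The third angle is ∠R = π − ∠P − ∠Q = 1.122 rad.
Law of sines: |QR| = |PQ|·sin P/sin R ≈ 30.792.
Law of sines: |RP| = |PQ|·sin Q/sin R ≈ 17.87.
Area = ½·|PQ|·|QR|·sin Q ≈ 247.84.
Semiperimeter s = (30.792+17.87+28.1)/2 = 38.381.
Inradius = area/s = 247.84/38.381 ≈ 6.4573.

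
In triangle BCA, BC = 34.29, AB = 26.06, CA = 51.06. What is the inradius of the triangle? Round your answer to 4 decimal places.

7.2758

Semiperimeter s = (51.06 + 26.06 + 34.29)/2 = 55.705.
Heron's formula: area = √(55.705·4.645·29.645·21.415) ≈ 405.3.
Inradius = area/s = 405.3/55.705 ≈ 7.2758.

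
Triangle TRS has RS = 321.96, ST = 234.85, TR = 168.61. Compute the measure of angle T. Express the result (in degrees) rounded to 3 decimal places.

104.683

By the law of cosines, cos T = (ST² + TR² − RS²) / (2·ST·TR) ≈ -0.25348, so ∠T ≈ 104.68°.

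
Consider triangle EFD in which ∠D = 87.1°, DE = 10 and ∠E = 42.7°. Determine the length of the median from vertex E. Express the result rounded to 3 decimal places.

m_E ≈ 10.724

The third angle is ∠F = 180° − ∠D − ∠E = 50.20°.
Law of sines: FD = DE·sin E/sin F ≈ 8.8269.
Law of sines: EF = DE·sin D/sin F ≈ 12.999.
Median from E: ½√(2·DE² + 2·EF² − FD²) ≈ 10.724.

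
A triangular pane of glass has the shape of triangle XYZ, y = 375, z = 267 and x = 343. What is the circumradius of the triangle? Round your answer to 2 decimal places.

By the law of cosines, cos X = (y² + z² − x²) / (2·y·z) ≈ 0.47074, so ∠X ≈ 1.081 rad.
Circumradius = x/(2 sin X) ≈ 194.38.

194.38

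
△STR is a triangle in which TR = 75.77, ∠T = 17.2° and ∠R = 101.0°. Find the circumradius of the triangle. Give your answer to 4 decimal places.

42.9875

The third angle is ∠S = 180° − ∠T − ∠R = 61.80°.
Law of sines: RS = TR·sin T/sin S ≈ 25.423.
Law of sines: ST = TR·sin R/sin S ≈ 84.395.
Circumradius = TR/(2 sin S) ≈ 42.987.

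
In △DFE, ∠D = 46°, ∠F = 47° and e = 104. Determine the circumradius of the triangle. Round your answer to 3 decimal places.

52.071

The third angle is ∠E = 180° − ∠D − ∠F = 87.00°.
Law of sines: d = e·sin D/sin E ≈ 74.914.
Law of sines: f = e·sin F/sin E ≈ 76.165.
Circumradius = e/(2 sin E) ≈ 52.071.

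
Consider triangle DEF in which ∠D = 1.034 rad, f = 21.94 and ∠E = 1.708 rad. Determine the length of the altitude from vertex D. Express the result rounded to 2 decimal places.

h_D ≈ 21.73

The third angle is ∠F = π − ∠D − ∠E = 0.400 rad.
Law of sines: d = f·sin D/sin F ≈ 48.463.
Law of sines: e = f·sin E/sin F ≈ 55.865.
Area = ½·f·d·sin E ≈ 526.64.
The altitude from D has length 2·area/d ≈ 21.734.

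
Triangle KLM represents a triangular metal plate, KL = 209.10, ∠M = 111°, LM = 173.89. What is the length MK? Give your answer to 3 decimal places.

69.473

Law of sines: sin K = LM·sin M/KL ≈ 0.77638.
Since KL ≥ LM, only the acute value applies: ∠K ≈ 50.93°.
Then ∠L = 180° − ∠M − ∠K ≈ 18.07°.
Law of sines gives MK = KL·sin L/sin M ≈ 69.473.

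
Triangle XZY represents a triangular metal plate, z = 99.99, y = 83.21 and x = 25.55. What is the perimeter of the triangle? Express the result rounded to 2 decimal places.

perimeter ≈ 208.75

Perimeter = 25.55 + 99.99 + 83.21 = 208.75.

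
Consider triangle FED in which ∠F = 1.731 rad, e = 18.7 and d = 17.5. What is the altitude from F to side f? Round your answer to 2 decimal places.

By the law of cosines, f² = e² + d² − 2·e·d·cos F = 760.35, so f ≈ 27.574.
Area = ½·e·d·sin F ≈ 161.53.
The altitude from F has length 2·area/f ≈ 11.716.

h_F ≈ 11.72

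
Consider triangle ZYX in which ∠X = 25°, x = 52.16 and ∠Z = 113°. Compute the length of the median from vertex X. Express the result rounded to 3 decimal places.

The third angle is ∠Y = 180° − ∠X − ∠Z = 42.00°.
Law of sines: z = x·sin Z/sin X ≈ 113.61.
Law of sines: y = x·sin Y/sin X ≈ 82.585.
Median from X: ½√(2·z² + 2·y² − x²) ≈ 95.831.

m_X ≈ 95.831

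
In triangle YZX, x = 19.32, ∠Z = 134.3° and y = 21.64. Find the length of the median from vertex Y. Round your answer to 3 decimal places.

By the law of cosines, z² = x² + y² − 2·x·y·cos Z = 1425.5, so z ≈ 37.756.
Median from Y: ½√(2·z² + 2·x² − y²) ≈ 27.97.

27.970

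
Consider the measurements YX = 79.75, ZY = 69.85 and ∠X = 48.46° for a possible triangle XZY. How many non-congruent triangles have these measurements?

2

YX·sin X = 79.75·sin(48.46°) ≈ 59.69.
Since YX sin X < ZY < YX (59.69 < 69.85 < 79.75), two triangles exist.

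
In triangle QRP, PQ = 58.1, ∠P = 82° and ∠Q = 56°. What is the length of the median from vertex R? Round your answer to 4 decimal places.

The third angle is ∠R = 180° − ∠P − ∠Q = 42.00°.
Law of sines: RP = PQ·sin Q/sin R ≈ 71.985.
Law of sines: QR = PQ·sin P/sin R ≈ 85.984.
Median from R: ½√(2·QR² + 2·RP² − PQ²) ≈ 73.781.

73.7809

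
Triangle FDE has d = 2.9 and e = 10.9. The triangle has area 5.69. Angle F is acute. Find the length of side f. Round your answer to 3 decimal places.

8.261

From area = ½·d·e·sin F, we get sin F = 2·area/(d·e) ≈ 0.36001.
Taking the acute solution, ∠F ≈ 21.10°.
Law of cosines then gives f ≈ 8.2607.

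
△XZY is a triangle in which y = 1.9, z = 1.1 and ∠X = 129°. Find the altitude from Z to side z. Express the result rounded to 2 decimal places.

h_Z ≈ 1.48

By the law of cosines, x² = z² + y² − 2·z·y·cos X = 7.4506, so x ≈ 2.7296.
Area = ½·z·y·sin X ≈ 0.81212.
The altitude from Z has length 2·area/z ≈ 1.4766.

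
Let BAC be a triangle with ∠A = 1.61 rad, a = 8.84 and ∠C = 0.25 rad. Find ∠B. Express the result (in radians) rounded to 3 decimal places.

∠B ≈ 1.282 rad

The third angle is ∠B = π − ∠A − ∠C = 1.282 rad.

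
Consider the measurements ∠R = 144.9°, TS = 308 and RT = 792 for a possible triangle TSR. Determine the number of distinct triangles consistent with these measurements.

0

RT·sin R = 792·sin(144.9°) ≈ 455.4.
Since ∠R is not acute, a triangle exists only if TS > RT; here TS ≤ RT, so there is no triangle.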